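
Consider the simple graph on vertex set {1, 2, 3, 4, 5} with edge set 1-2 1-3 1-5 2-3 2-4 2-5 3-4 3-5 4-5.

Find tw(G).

3

A width-3 tree decomposition is:
Bags: B1 = {2, 3, 4, 5}  B2 = {1, 2, 3, 5}
Tree: B1–B2
Every bag has size at most 4, so the width is 4 − 1 = 3 and tw(G) ≤ 3. On the other hand G contains the 4-clique {1, 2, 3, 5}. A clique must lie in a single bag of any decomposition, so no decomposition can have width below 3. Combining the bounds, tw(G) = 3.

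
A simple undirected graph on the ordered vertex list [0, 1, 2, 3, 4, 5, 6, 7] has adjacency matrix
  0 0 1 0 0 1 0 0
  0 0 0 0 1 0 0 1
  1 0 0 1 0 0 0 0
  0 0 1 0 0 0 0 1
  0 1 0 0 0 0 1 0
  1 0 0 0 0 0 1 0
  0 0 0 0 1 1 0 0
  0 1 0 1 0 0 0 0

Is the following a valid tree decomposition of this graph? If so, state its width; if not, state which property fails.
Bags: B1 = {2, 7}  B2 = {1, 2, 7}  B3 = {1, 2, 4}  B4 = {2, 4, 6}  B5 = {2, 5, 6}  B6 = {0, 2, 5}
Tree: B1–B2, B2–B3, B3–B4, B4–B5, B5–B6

No — vertex 3 appears in no bag.

A tree decomposition must satisfy three properties: every vertex lies in some bag; for every edge, both endpoints lie together in some bag; and for every vertex, the bags containing it form a connected subtree. Here vertex 3 appears in no bag, so the decomposition is invalid.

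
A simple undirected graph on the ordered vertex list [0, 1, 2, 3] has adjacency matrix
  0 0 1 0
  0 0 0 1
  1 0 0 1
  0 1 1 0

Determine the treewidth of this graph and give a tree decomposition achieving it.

The largest bag has 2 vertices, giving width 1; this decomposition certifies tw(G) ≤ 1. G has an edge, so its treewidth is at least 1. Hence tw(G) = 1 exactly.

Treewidth 1.
Bags: B1 = {0, 2}  B2 = {2, 3}  B3 = {1, 3}
Tree: B1–B2, B2–B3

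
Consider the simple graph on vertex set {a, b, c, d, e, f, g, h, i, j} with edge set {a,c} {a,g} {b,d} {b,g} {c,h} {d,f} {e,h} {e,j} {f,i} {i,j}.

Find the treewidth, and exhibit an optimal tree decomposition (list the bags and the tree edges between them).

Treewidth 2.
One such decomposition:
Bags: B1 = {e, h, j}  B2 = {c, h, j}  B3 = {a, c, j}  B4 = {a, g, j}  B5 = {b, g, j}  B6 = {b, d, j}  B7 = {d, f, j}  B8 = {f, i, j}
Tree: B1–B2, B2–B3, B3–B4, B4–B5, B5–B6, B6–B7, B7–B8

The largest bag has 3 vertices, giving width 2; this decomposition certifies tw(G) ≤ 2. The edges j–e–h–c–a–g–b–d–f–i–j form a cycle, so G is not a tree and its treewidth is at least 2. Hence tw(G) = 2 exactly.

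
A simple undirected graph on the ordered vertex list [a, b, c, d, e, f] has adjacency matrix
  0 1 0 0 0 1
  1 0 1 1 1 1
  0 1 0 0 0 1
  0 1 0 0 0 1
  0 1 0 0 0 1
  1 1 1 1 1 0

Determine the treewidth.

A width-2 tree decomposition is:
Bags: B1 = {b, e, f}  B2 = {b, c, f}  B3 = {b, d, f}  B4 = {a, b, f}
Tree: B1–B2, B2–B3, B3–B4
Each bag holds 3 vertices, so the decomposition has width 2, which upper-bounds the treewidth. For the lower bound, the 3 vertices {b, d, f} are pairwise adjacent, and any tree decomposition puts a clique entirely inside one bag — forcing width ≥ 2. Therefore the treewidth is 2.

2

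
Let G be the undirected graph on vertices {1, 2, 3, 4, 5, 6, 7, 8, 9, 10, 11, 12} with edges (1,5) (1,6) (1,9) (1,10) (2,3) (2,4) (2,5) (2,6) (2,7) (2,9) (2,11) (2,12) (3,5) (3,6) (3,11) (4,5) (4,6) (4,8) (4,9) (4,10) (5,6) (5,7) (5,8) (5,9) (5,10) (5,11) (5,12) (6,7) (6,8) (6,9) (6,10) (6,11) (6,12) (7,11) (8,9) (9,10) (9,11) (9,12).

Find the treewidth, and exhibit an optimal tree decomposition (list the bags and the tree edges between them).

Every bag has size at most 5, so the width is 5 − 1 = 4 and tw(G) ≤ 4. On the other hand G contains the 5-clique {4, 5, 6, 8, 9}. A clique must lie in a single bag of any decomposition, so no decomposition can have width below 4. Hence tw(G) = 4 exactly.

Treewidth 4.
One optimal decomposition is:
Bags: B1 = {2, 5, 6, 9, 11}  B2 = {2, 4, 5, 6, 9}  B3 = {4, 5, 6, 8, 9}  B4 = {2, 3, 5, 6, 11}  B5 = {4, 5, 6, 9, 10}  B6 = {2, 5, 6, 9, 12}  B7 = {1, 5, 6, 9, 10}  B8 = {2, 5, 6, 7, 11}
Tree: B1–B2, B2–B3, B1–B4, B3–B5, B2–B6, B5–B7, B4–B8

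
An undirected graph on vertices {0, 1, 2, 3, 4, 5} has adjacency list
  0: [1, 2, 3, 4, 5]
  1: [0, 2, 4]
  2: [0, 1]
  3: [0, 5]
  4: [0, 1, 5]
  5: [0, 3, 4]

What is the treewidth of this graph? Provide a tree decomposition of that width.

Treewidth 2.
One optimal decomposition is:
Bags: B1 = {0, 1, 4}  B2 = {0, 4, 5}  B3 = {0, 1, 2}  B4 = {0, 3, 5}
Tree: B1–B2, B1–B3, B2–B4

Every bag has size at most 3, so the width is 3 − 1 = 2 and tw(G) ≤ 2. For the lower bound, the 3 vertices {0, 1, 2} are pairwise adjacent, and any tree decomposition puts a clique entirely inside one bag — forcing width ≥ 2. Therefore the treewidth is 2.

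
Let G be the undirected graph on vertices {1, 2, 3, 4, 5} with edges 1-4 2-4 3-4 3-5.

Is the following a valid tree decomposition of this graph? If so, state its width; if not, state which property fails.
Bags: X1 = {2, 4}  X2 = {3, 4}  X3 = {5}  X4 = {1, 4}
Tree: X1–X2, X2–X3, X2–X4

A tree decomposition must satisfy three properties: every vertex lies in some bag; for every edge, both endpoints lie together in some bag; and for every vertex, the bags containing it form a connected subtree. Here edge (3,5) lies in no bag, so the decomposition is invalid.

No — edge (3,5) lies in no bag.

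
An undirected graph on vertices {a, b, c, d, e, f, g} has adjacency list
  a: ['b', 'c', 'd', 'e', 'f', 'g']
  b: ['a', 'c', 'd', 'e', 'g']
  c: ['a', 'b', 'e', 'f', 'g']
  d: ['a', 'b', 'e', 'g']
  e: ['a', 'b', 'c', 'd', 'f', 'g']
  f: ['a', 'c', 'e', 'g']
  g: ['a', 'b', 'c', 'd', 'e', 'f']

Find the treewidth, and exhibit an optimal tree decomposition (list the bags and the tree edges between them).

Treewidth 4.
One such decomposition:
Bags: B1 = {a, c, e, f, g}  B2 = {a, b, c, e, g}  B3 = {a, b, d, e, g}
Tree: B1–B2, B2–B3

The largest bag has 5 vertices, giving width 4; this decomposition certifies tw(G) ≤ 4. For the lower bound, the 5 vertices {a, b, d, e, g} are pairwise adjacent, and any tree decomposition puts a clique entirely inside one bag — forcing width ≥ 4. Hence tw(G) = 4 exactly.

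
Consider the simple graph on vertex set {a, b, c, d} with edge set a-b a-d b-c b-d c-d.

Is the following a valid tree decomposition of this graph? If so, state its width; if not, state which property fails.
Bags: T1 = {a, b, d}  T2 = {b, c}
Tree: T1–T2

A tree decomposition must satisfy three properties: every vertex lies in some bag; for every edge, both endpoints lie together in some bag; and for every vertex, the bags containing it form a connected subtree. Here edge (d,c) lies in no bag, so the decomposition is invalid.

No — edge (d,c) lies in no bag.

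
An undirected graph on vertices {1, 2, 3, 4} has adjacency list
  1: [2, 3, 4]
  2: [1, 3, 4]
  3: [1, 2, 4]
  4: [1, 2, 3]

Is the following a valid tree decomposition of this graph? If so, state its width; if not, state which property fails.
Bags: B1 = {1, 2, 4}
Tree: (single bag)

No — vertex 3 appears in no bag.

A tree decomposition must satisfy three properties: every vertex lies in some bag; for every edge, both endpoints lie together in some bag; and for every vertex, the bags containing it form a connected subtree. Here vertex 3 appears in no bag, so the decomposition is invalid.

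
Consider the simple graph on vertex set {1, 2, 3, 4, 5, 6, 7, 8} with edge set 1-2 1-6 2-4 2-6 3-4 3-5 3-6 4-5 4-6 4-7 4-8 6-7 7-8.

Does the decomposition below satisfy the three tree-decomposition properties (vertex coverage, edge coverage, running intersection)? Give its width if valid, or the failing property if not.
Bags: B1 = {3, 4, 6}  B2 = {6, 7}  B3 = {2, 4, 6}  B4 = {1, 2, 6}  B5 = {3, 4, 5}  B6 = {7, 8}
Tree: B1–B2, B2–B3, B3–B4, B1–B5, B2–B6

A tree decomposition must satisfy three properties: every vertex lies in some bag; for every edge, both endpoints lie together in some bag; and for every vertex, the bags containing it form a connected subtree. Here edge (4,7) lies in no bag, so the decomposition is invalid.

No — edge (4,7) lies in no bag.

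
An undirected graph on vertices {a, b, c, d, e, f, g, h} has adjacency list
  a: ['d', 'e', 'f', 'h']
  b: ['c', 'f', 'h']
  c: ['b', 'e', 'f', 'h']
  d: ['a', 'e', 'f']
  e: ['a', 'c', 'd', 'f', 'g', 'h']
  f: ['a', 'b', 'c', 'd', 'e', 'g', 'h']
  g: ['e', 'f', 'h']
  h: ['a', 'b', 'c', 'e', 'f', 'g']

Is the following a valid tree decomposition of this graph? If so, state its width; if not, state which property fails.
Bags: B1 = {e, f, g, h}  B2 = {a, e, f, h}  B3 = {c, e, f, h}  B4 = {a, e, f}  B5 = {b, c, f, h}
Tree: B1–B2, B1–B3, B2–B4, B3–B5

A tree decomposition must satisfy three properties: every vertex lies in some bag; for every edge, both endpoints lie together in some bag; and for every vertex, the bags containing it form a connected subtree. Here vertex d appears in no bag, so the decomposition is invalid.

No — vertex d appears in no bag.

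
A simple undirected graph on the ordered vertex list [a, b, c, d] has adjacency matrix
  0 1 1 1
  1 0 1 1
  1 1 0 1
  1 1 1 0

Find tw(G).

3

A width-3 tree decomposition is:
Bags: B1 = {a, b, c, d}
Tree: (single bag)
With just one bag of size 4, the width is 4 − 1 = 3, so tw(G) ≤ 3. For the lower bound, the 4 vertices {a, b, c, d} are pairwise adjacent, and any tree decomposition puts a clique entirely inside one bag — forcing width ≥ 3. Hence tw(G) = 3 exactly.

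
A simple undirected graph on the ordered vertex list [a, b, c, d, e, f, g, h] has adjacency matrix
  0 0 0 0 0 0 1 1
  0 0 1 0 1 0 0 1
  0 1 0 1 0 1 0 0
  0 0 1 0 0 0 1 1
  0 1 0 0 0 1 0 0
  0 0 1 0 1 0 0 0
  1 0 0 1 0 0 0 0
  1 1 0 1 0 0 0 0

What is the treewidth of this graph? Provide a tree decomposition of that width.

Treewidth 2.
Bags: B1 = {c, e, f}  B2 = {b, c, e}  B3 = {b, c, d}  B4 = {b, d, h}  B5 = {d, g, h}  B6 = {a, g, h}
Tree: B1–B2, B2–B3, B3–B4, B4–B5, B5–B6

Each bag holds 3 vertices, so the decomposition has width 2, which upper-bounds the treewidth. Since f–e–b–c–f is a cycle in G, G is not acyclic. Forests are exactly the graphs of treewidth ≤ 1, so tw(G) ≥ 2. Combining the bounds, tw(G) = 2.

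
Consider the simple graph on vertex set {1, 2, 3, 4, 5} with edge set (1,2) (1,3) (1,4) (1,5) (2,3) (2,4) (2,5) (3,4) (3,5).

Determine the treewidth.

A width-3 tree decomposition is:
Bags: B1 = {1, 2, 3, 4}  B2 = {1, 2, 3, 5}
Tree: B1–B2
Every bag has size at most 4, so the width is 4 − 1 = 3 and tw(G) ≤ 3. On the other hand G contains the 4-clique {1, 2, 3, 4}. A clique must lie in a single bag of any decomposition, so no decomposition can have width below 3. Hence tw(G) = 3 exactly.

3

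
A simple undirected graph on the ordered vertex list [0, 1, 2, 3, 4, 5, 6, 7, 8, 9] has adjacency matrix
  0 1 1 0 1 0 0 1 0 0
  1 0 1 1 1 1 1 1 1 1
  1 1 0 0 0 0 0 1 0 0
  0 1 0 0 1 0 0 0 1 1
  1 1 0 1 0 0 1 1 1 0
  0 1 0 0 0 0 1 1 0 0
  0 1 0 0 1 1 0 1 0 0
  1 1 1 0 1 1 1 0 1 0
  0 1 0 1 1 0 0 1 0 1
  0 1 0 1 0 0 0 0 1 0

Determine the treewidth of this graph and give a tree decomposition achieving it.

Treewidth 3.
Bags: B1 = {1, 3, 4, 8}  B2 = {1, 4, 7, 8}  B3 = {0, 1, 4, 7}  B4 = {1, 4, 6, 7}  B5 = {0, 1, 2, 7}  B6 = {1, 3, 8, 9}  B7 = {1, 5, 6, 7}
Tree: B1–B2, B2–B3, B3–B4, B3–B5, B1–B6, B4–B7

Every bag has size at most 4, so the width is 4 − 1 = 3 and tw(G) ≤ 3. For the lower bound, the 4 vertices {1, 3, 8, 9} are pairwise adjacent, and any tree decomposition puts a clique entirely inside one bag — forcing width ≥ 3. Therefore the treewidth is 3.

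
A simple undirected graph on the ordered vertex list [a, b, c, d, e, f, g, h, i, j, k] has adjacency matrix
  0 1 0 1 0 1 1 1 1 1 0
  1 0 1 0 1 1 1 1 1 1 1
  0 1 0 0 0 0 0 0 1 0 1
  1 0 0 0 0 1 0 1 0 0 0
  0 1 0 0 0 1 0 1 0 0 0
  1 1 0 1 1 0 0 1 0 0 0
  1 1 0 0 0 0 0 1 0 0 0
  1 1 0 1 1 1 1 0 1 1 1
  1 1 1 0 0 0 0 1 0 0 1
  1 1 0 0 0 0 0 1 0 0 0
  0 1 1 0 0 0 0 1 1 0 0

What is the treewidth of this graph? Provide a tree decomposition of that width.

Each bag holds 4 vertices, so the decomposition has width 3, which upper-bounds the treewidth. For the lower bound, the 4 vertices {a, d, f, h} are pairwise adjacent, and any tree decomposition puts a clique entirely inside one bag — forcing width ≥ 3. The upper and lower bounds meet at 3, so that is the treewidth.

Treewidth 3.
One optimal decomposition is:
Bags: B1 = {a, b, h, j}  B2 = {a, b, h, i}  B3 = {a, b, g, h}  B4 = {a, b, f, h}  B5 = {b, e, f, h}  B6 = {a, d, f, h}  B7 = {b, h, i, k}  B8 = {b, c, i, k}
Tree: B1–B2, B1–B3, B1–B4, B4–B5, B4–B6, B2–B7, B7–B8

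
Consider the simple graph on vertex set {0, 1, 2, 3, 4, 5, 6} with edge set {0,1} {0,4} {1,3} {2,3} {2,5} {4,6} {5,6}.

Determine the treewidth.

A width-2 tree decomposition is:
Bags: B1 = {0, 4, 6}  B2 = {0, 1, 6}  B3 = {1, 3, 6}  B4 = {2, 3, 6}  B5 = {2, 5, 6}
Tree: B1–B2, B2–B3, B3–B4, B4–B5
The largest bag has 3 vertices, giving width 2; this decomposition certifies tw(G) ≤ 2. Since 6–4–0–1–3–2–5–6 is a cycle in G, G is not acyclic. Forests are exactly the graphs of treewidth ≤ 1, so tw(G) ≥ 2. Combining the bounds, tw(G) = 2.

2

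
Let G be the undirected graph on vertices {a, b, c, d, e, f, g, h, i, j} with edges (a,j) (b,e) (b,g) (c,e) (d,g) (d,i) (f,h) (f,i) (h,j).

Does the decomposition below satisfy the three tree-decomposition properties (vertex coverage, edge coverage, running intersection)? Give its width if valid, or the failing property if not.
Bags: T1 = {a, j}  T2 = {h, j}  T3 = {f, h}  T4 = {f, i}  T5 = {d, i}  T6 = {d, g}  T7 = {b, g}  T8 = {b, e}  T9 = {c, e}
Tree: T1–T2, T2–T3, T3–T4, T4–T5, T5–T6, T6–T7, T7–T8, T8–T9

Checking the three conditions: (i) the bags cover all of {a, b, c, d, e, f, g, h, i, j}; (ii) for each edge, some bag contains both endpoints; (iii) the bags containing any fixed vertex form a subtree. All hold, so the decomposition is valid with width 2 − 1 = 1.

Yes; width 1.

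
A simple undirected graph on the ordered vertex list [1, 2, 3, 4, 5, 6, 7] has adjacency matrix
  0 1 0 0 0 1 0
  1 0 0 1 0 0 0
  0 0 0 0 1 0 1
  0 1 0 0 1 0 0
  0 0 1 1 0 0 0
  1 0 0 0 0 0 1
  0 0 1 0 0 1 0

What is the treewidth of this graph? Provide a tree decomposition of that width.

The largest bag has 3 vertices, giving width 2; this decomposition certifies tw(G) ≤ 2. Since 1–6–7–3–5–4–2–1 is a cycle in G, G is not acyclic. Forests are exactly the graphs of treewidth ≤ 1, so tw(G) ≥ 2. Combining the bounds, tw(G) = 2.

Treewidth 2.
One optimal decomposition is:
Bags: B1 = {1, 6, 7}  B2 = {1, 3, 7}  B3 = {1, 3, 5}  B4 = {1, 4, 5}  B5 = {1, 2, 4}
Tree: B1–B2, B2–B3, B3–B4, B4–B5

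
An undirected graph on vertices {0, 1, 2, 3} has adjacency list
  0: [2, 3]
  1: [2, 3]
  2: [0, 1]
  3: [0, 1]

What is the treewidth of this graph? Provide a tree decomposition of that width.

Each bag holds 3 vertices, so the decomposition has width 2, which upper-bounds the treewidth. Since 0–3–1–2–0 is a cycle in G, G is not acyclic. Forests are exactly the graphs of treewidth ≤ 1, so tw(G) ≥ 2. Combining the bounds, tw(G) = 2.

Treewidth 2.
One such decomposition:
Bags: B1 = {0, 1, 3}  B2 = {0, 1, 2}
Tree: B1–B2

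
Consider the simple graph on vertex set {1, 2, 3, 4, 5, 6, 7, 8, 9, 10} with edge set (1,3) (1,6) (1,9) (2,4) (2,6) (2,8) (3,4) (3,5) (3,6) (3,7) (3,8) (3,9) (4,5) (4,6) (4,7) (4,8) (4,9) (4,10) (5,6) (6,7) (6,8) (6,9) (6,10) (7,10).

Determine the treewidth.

3

A width-3 tree decomposition is:
Bags: B1 = {3, 4, 6, 7}  B2 = {3, 4, 6, 9}  B3 = {3, 4, 5, 6}  B4 = {1, 3, 6, 9}  B5 = {3, 4, 6, 8}  B6 = {4, 6, 7, 10}  B7 = {2, 4, 6, 8}
Tree: B1–B2, B1–B3, B2–B4, B2–B5, B1–B6, B5–B7
Every bag has size at most 4, so the width is 4 − 1 = 3 and tw(G) ≤ 3. Conversely, {1, 3, 6, 9} is a clique of size 4, and the vertices of any clique must share a bag in every tree decomposition; so some bag has ≥ 4 vertices and tw(G) ≥ 3. Therefore the treewidth is 3.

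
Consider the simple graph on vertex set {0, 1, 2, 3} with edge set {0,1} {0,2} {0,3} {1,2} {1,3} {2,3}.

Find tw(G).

A width-3 tree decomposition is:
Bags: B1 = {0, 1, 2, 3}
Tree: (single bag)
A single bag containing all 4 vertices is trivially a valid decomposition of width 3. On the other hand G contains the 4-clique {0, 1, 2, 3}. A clique must lie in a single bag of any decomposition, so no decomposition can have width below 3. The upper and lower bounds meet at 3, so that is the treewidth.

3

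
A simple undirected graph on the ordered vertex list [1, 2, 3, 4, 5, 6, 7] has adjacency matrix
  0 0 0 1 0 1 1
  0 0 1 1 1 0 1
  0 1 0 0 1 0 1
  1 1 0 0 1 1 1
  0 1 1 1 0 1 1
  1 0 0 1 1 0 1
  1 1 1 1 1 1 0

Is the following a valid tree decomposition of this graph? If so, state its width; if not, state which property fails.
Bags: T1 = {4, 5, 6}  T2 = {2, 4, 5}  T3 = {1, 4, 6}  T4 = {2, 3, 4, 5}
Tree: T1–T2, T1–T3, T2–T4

A tree decomposition must satisfy three properties: every vertex lies in some bag; for every edge, both endpoints lie together in some bag; and for every vertex, the bags containing it form a connected subtree. Here vertex 7 appears in no bag, so the decomposition is invalid.

No — vertex 7 appears in no bag.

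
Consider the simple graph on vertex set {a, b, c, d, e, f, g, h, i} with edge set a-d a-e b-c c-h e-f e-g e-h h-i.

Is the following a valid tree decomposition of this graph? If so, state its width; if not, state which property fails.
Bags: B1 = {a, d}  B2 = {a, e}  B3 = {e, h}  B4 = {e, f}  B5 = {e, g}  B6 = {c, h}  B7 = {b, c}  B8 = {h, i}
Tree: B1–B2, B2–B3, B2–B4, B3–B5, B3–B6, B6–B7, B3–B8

Yes; width 1.

Checking the three conditions: (i) the bags cover all of {a, b, c, d, e, f, g, h, i}; (ii) for each edge, some bag contains both endpoints; (iii) the bags containing any fixed vertex form a subtree. All hold, so the decomposition is valid with width 2 − 1 = 1.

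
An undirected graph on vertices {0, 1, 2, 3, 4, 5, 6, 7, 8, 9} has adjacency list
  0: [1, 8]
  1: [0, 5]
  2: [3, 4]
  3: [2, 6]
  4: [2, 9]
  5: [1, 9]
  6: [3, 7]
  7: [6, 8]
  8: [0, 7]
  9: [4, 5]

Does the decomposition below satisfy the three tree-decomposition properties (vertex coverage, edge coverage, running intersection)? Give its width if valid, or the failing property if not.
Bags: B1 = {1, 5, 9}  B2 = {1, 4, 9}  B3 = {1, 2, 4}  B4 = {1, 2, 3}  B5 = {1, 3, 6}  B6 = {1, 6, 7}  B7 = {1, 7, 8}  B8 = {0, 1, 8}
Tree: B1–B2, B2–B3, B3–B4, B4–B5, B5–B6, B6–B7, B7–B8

Yes; width 2.

Vertex coverage: the bags together contain {0, 1, 2, 3, 4, 5, 6, 7, 8, 9}, the full vertex set. Edge coverage: each edge of G has both endpoints in at least one bag. Running intersection: for every vertex, the bags containing it form a connected subtree. All three properties hold, so this is a valid tree decomposition of width max|bag| − 1 = 2, and hence tw(G) ≤ 2.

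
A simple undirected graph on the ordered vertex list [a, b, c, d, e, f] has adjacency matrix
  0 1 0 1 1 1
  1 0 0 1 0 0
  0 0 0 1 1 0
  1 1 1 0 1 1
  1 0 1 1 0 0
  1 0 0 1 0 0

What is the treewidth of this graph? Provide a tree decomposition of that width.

The largest bag has 3 vertices, giving width 2; this decomposition certifies tw(G) ≤ 2. Conversely, {c, d, e} is a clique of size 3, and the vertices of any clique must share a bag in every tree decomposition; so some bag has ≥ 3 vertices and tw(G) ≥ 2. Hence tw(G) = 2 exactly.

Treewidth 2.
One such decomposition:
Bags: B1 = {a, d, e}  B2 = {a, d, f}  B3 = {a, b, d}  B4 = {c, d, e}
Tree: B1–B2, B1–B3, B1–B4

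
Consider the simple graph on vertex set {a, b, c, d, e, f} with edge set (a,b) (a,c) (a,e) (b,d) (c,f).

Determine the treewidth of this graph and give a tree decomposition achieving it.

Each bag holds 2 vertices, so the decomposition has width 1, which upper-bounds the treewidth. G has an edge, so its treewidth is at least 1. Hence tw(G) = 1 exactly.

Treewidth 1.
One optimal decomposition is:
Bags: B1 = {a, e}  B2 = {a, b}  B3 = {b, d}  B4 = {a, c}  B5 = {c, f}
Tree: B1–B2, B2–B3, B1–B4, B4–B5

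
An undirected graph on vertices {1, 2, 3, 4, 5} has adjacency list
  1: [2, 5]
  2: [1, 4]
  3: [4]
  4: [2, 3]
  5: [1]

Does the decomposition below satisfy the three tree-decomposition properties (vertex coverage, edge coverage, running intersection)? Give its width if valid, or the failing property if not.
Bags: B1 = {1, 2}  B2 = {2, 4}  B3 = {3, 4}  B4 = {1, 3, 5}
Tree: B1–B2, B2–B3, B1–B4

A tree decomposition must satisfy three properties: every vertex lies in some bag; for every edge, both endpoints lie together in some bag; and for every vertex, the bags containing it form a connected subtree. Here bags containing vertex 3 are not connected in the tree, so the decomposition is invalid.

No — bags containing vertex 3 are not connected in the tree.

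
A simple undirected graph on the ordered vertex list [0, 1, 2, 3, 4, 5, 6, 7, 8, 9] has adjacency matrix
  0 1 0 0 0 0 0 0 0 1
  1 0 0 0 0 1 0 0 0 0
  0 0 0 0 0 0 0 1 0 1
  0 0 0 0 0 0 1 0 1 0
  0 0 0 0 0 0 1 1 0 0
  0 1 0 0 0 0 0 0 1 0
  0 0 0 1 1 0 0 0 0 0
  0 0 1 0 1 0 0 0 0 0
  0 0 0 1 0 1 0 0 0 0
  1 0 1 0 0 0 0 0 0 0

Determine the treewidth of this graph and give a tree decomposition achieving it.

Treewidth 2.
One optimal decomposition is:
Bags: B1 = {2, 4, 7}  B2 = {2, 4, 9}  B3 = {0, 4, 9}  B4 = {0, 1, 4}  B5 = {1, 4, 5}  B6 = {4, 5, 8}  B7 = {3, 4, 8}  B8 = {3, 4, 6}
Tree: B1–B2, B2–B3, B3–B4, B4–B5, B5–B6, B6–B7, B7–B8

Each bag holds 3 vertices, so the decomposition has width 2, which upper-bounds the treewidth. For the lower bound, G contains the cycle 4–7–2–9–0–1–5–8–3–6–4, so G is not a forest; only forests have treewidth ≤ 1, hence tw(G) ≥ 2. The upper and lower bounds meet at 2, so that is the treewidth.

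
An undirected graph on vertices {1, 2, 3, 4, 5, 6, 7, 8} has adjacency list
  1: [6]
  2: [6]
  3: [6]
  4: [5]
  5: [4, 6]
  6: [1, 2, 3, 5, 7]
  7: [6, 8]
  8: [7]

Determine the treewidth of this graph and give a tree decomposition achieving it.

Treewidth 1.
One such decomposition:
Bags: B1 = {6, 7}  B2 = {5, 6}  B3 = {3, 6}  B4 = {1, 6}  B5 = {2, 6}  B6 = {4, 5}  B7 = {7, 8}
Tree: B1–B2, B2–B3, B2–B4, B3–B5, B2–B6, B1–B7

Each bag holds 2 vertices, so the decomposition has width 1, which upper-bounds the treewidth. Any graph with an edge has treewidth ≥ 1, and G has the edge 7–6. Hence tw(G) = 1 exactly.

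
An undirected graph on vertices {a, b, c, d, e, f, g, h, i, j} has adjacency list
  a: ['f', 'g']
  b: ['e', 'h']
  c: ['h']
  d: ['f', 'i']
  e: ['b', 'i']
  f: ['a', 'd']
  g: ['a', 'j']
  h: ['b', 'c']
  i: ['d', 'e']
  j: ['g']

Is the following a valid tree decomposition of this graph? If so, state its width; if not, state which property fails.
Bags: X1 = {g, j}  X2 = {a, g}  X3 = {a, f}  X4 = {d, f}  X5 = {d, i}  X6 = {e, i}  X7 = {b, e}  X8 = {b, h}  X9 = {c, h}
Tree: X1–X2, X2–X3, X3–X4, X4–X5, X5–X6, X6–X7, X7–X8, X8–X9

Vertex coverage: the bags together contain {a, b, c, d, e, f, g, h, i, j}, the full vertex set. Edge coverage: each edge of G has both endpoints in at least one bag. Running intersection: for every vertex, the bags containing it form a connected subtree. All three properties hold, so this is a valid tree decomposition of width max|bag| − 1 = 1, and hence tw(G) ≤ 1.

Yes; width 1.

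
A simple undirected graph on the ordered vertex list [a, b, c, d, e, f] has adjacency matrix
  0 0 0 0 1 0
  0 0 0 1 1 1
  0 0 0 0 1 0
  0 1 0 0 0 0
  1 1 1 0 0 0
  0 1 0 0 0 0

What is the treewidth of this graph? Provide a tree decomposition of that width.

Each bag holds 2 vertices, so the decomposition has width 1, which upper-bounds the treewidth. Any graph with an edge has treewidth ≥ 1, and G has the edge e–c. Combining the bounds, tw(G) = 1.

Treewidth 1.
Bags: B1 = {c, e}  B2 = {b, e}  B3 = {a, e}  B4 = {b, f}  B5 = {b, d}
Tree: B1–B2, B1–B3, B2–B4, B4–B5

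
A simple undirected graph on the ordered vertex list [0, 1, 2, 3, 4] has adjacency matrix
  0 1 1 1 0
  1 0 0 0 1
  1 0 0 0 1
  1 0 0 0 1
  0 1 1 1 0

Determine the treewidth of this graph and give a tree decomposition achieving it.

Treewidth 2.
One such decomposition:
Bags: B1 = {0, 3, 4}  B2 = {0, 2, 4}  B3 = {0, 1, 4}
Tree: B1–B2, B2–B3

The largest bag has 3 vertices, giving width 2; this decomposition certifies tw(G) ≤ 2. Since 3–4–2–0–3 is a cycle in G, G is not acyclic. Forests are exactly the graphs of treewidth ≤ 1, so tw(G) ≥ 2. Therefore the treewidth is 2.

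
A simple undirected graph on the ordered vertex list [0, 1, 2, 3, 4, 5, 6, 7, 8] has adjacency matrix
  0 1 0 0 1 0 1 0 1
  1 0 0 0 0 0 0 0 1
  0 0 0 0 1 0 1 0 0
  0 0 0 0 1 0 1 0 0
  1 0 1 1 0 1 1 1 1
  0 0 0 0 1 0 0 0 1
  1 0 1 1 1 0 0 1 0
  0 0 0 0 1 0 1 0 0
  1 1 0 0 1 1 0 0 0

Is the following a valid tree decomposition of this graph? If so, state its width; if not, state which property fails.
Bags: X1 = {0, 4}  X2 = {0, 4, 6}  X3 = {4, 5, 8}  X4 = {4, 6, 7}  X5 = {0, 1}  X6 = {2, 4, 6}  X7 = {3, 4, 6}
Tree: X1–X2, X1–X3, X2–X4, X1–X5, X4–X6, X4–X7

A tree decomposition must satisfy three properties: every vertex lies in some bag; for every edge, both endpoints lie together in some bag; and for every vertex, the bags containing it form a connected subtree. Here edge (8,0) lies in no bag, so the decomposition is invalid.

No — edge (8,0) lies in no bag.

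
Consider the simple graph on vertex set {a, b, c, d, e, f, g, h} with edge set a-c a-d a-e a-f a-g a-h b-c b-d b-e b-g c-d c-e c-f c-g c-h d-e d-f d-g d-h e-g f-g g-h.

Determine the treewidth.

A width-4 tree decomposition is:
Bags: B1 = {a, c, d, g, h}  B2 = {a, c, d, e, g}  B3 = {a, c, d, f, g}  B4 = {b, c, d, e, g}
Tree: B1–B2, B1–B3, B2–B4
Every bag has size at most 5, so the width is 5 − 1 = 4 and tw(G) ≤ 4. On the other hand G contains the 5-clique {a, c, d, e, g}. A clique must lie in a single bag of any decomposition, so no decomposition can have width below 4. The upper and lower bounds meet at 4, so that is the treewidth.

4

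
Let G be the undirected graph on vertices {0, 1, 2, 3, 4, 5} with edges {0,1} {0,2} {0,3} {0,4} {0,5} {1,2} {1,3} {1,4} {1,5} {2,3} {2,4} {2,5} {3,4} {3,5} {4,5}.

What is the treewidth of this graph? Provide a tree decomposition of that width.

A single bag containing all 6 vertices is trivially a valid decomposition of width 5. Conversely, {0, 1, 2, 3, 4, 5} is a clique of size 6, and the vertices of any clique must share a bag in every tree decomposition; so some bag has ≥ 6 vertices and tw(G) ≥ 5. The upper and lower bounds meet at 5, so that is the treewidth.

Treewidth 5.
One optimal decomposition is:
Bags: B1 = {0, 1, 2, 3, 4, 5}
Tree: (single bag)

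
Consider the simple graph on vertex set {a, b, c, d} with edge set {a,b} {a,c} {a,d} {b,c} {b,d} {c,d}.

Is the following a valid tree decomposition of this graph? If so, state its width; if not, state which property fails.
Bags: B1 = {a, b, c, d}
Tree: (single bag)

Yes; width 3.

Vertex coverage: the bags together contain {a, b, c, d}, the full vertex set. Edge coverage: each edge of G has both endpoints in at least one bag. Running intersection: for every vertex, the bags containing it form a connected subtree. All three properties hold, so this is a valid tree decomposition of width max|bag| − 1 = 3, and hence tw(G) ≤ 3.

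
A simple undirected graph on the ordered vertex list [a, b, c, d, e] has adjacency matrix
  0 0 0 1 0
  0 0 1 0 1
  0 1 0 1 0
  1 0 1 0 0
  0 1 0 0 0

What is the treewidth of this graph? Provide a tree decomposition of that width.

Treewidth 1.
Bags: B1 = {a, d}  B2 = {c, d}  B3 = {b, c}  B4 = {b, e}
Tree: B1–B2, B2–B3, B3–B4

Every bag has size at most 2, so the width is 2 − 1 = 1 and tw(G) ≤ 1. G has an edge, so its treewidth is at least 1. Therefore the treewidth is 1.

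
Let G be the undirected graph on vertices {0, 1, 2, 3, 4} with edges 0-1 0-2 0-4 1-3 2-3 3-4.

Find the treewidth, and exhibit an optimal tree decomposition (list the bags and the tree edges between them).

Every bag has size at most 3, so the width is 3 − 1 = 2 and tw(G) ≤ 2. Since 1–0–4–3–1 is a cycle in G, G is not acyclic. Forests are exactly the graphs of treewidth ≤ 1, so tw(G) ≥ 2. Therefore the treewidth is 2.

Treewidth 2.
One such decomposition:
Bags: B1 = {0, 1, 3}  B2 = {0, 3, 4}  B3 = {0, 2, 3}
Tree: B1–B2, B2–B3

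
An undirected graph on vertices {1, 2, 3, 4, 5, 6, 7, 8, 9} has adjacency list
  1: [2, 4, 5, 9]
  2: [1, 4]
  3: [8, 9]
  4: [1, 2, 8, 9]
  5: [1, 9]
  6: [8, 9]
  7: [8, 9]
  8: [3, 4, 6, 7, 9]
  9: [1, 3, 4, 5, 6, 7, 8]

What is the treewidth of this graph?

2

A width-2 tree decomposition is:
Bags: B1 = {7, 8, 9}  B2 = {6, 8, 9}  B3 = {4, 8, 9}  B4 = {1, 4, 9}  B5 = {3, 8, 9}  B6 = {1, 5, 9}  B7 = {1, 2, 4}
Tree: B1–B2, B1–B3, B3–B4, B2–B5, B4–B6, B4–B7
Each bag holds 3 vertices, so the decomposition has width 2, which upper-bounds the treewidth. On the other hand G contains the 3-clique {3, 8, 9}. A clique must lie in a single bag of any decomposition, so no decomposition can have width below 2. Therefore the treewidth is 2.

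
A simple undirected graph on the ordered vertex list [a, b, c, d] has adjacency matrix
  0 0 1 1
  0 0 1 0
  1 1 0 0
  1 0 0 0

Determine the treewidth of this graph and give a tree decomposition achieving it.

Every bag has size at most 2, so the width is 2 − 1 = 1 and tw(G) ≤ 1. G has an edge, so its treewidth is at least 1. Therefore the treewidth is 1.

Treewidth 1.
One such decomposition:
Bags: B1 = {a, c}  B2 = {b, c}  B3 = {a, d}
Tree: B1–B2, B1–B3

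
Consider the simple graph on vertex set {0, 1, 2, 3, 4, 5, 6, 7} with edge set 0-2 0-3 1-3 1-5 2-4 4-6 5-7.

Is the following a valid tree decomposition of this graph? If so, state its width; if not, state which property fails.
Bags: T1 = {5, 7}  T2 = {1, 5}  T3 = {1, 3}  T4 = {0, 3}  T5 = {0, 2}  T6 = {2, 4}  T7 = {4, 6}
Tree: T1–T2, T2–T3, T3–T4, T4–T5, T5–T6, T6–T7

Yes; width 1.

Vertex coverage: the bags together contain {0, 1, 2, 3, 4, 5, 6, 7}, the full vertex set. Edge coverage: each edge of G has both endpoints in at least one bag. Running intersection: for every vertex, the bags containing it form a connected subtree. All three properties hold, so this is a valid tree decomposition of width max|bag| − 1 = 1, and hence tw(G) ≤ 1.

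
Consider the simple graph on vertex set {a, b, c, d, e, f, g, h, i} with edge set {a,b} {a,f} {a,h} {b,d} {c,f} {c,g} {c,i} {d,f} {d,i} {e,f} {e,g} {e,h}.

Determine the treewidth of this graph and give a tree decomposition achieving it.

Treewidth 3.
One such decomposition:
Bags: B1 = {c, e, g, h}  B2 = {c, e, f, h}  B3 = {a, c, f, h}  B4 = {a, c, f, i}  B5 = {a, d, f, i}  B6 = {a, b, d, i}
Tree: B1–B2, B2–B3, B3–B4, B4–B5, B5–B6

Each bag holds 4 vertices, so the decomposition has width 3, which upper-bounds the treewidth. For the lower bound: the 4 vertex sets {e,g,h}, {c}, {f}, {a,b,d,i} are disjoint, each induces a connected subgraph, and every pair is joined by at least one edge of G. Contracting each set to a single vertex therefore yields K_{4} as a minor, and since treewidth is minor-monotone, tw(G) ≥ tw(K_{4}) = 3. Therefore the treewidth is 3.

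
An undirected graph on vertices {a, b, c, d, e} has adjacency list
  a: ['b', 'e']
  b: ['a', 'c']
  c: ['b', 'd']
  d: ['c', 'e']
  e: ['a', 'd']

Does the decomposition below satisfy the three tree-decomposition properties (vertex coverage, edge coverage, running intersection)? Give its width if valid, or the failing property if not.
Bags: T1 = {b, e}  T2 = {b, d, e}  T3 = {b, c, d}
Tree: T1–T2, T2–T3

A tree decomposition must satisfy three properties: every vertex lies in some bag; for every edge, both endpoints lie together in some bag; and for every vertex, the bags containing it form a connected subtree. Here vertex a appears in no bag, so the decomposition is invalid.

No — vertex a appears in no bag.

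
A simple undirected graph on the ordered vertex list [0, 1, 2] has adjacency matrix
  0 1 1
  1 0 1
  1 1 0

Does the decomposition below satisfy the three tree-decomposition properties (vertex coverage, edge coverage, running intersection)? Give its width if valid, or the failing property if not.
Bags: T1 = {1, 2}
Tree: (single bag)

A tree decomposition must satisfy three properties: every vertex lies in some bag; for every edge, both endpoints lie together in some bag; and for every vertex, the bags containing it form a connected subtree. Here vertex 0 appears in no bag, so the decomposition is invalid.

No — vertex 0 appears in no bag.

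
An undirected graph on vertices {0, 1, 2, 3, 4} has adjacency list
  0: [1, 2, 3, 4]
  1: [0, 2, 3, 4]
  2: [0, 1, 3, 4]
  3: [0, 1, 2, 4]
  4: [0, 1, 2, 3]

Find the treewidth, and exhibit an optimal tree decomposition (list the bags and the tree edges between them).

With just one bag of size 5, the width is 5 − 1 = 4, so tw(G) ≤ 4. On the other hand G contains the 5-clique {0, 1, 2, 3, 4}. A clique must lie in a single bag of any decomposition, so no decomposition can have width below 4. Hence tw(G) = 4 exactly.

Treewidth 4.
One optimal decomposition is:
Bags: B1 = {0, 1, 2, 3, 4}
Tree: (single bag)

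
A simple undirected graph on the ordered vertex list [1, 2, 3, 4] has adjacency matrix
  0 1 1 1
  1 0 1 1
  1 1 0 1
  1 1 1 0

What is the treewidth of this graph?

3

A width-3 tree decomposition is:
Bags: B1 = {1, 2, 3, 4}
Tree: (single bag)
A single bag containing all 4 vertices is trivially a valid decomposition of width 3. On the other hand G contains the 4-clique {1, 2, 3, 4}. A clique must lie in a single bag of any decomposition, so no decomposition can have width below 3. The upper and lower bounds meet at 3, so that is the treewidth.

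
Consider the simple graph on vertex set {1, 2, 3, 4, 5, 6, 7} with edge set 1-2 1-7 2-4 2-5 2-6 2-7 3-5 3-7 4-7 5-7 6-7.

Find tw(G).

2

A width-2 tree decomposition is:
Bags: B1 = {2, 6, 7}  B2 = {2, 5, 7}  B3 = {1, 2, 7}  B4 = {2, 4, 7}  B5 = {3, 5, 7}
Tree: B1–B2, B1–B3, B2–B4, B2–B5
Each bag holds 3 vertices, so the decomposition has width 2, which upper-bounds the treewidth. Conversely, {1, 2, 7} is a clique of size 3, and the vertices of any clique must share a bag in every tree decomposition; so some bag has ≥ 3 vertices and tw(G) ≥ 2. Combining the bounds, tw(G) = 2.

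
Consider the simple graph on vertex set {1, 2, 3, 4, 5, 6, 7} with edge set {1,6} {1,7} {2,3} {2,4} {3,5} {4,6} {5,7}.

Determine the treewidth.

A width-2 tree decomposition is:
Bags: B1 = {2, 4, 6}  B2 = {1, 2, 6}  B3 = {1, 2, 7}  B4 = {2, 5, 7}  B5 = {2, 3, 5}
Tree: B1–B2, B2–B3, B3–B4, B4–B5
Each bag holds 3 vertices, so the decomposition has width 2, which upper-bounds the treewidth. The edges 2–4–6–1–7–5–3–2 form a cycle, so G is not a tree and its treewidth is at least 2. Therefore the treewidth is 2.

2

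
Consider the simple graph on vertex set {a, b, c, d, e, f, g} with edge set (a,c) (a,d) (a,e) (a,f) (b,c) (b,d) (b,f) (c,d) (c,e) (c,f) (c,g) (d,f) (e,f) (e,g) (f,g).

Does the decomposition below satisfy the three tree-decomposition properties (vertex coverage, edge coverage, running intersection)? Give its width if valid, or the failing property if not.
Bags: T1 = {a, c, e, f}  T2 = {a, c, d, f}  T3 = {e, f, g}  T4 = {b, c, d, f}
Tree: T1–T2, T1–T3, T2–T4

No — edge (c,g) lies in no bag.

A tree decomposition must satisfy three properties: every vertex lies in some bag; for every edge, both endpoints lie together in some bag; and for every vertex, the bags containing it form a connected subtree. Here edge (c,g) lies in no bag, so the decomposition is invalid.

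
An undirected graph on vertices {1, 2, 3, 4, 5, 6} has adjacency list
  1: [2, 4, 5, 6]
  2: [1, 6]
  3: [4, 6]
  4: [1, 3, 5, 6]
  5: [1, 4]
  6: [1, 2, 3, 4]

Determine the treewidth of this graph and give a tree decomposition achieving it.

The largest bag has 3 vertices, giving width 2; this decomposition certifies tw(G) ≤ 2. Conversely, {1, 2, 6} is a clique of size 3, and the vertices of any clique must share a bag in every tree decomposition; so some bag has ≥ 3 vertices and tw(G) ≥ 2. Therefore the treewidth is 2.

Treewidth 2.
One such decomposition:
Bags: B1 = {1, 4, 6}  B2 = {1, 4, 5}  B3 = {1, 2, 6}  B4 = {3, 4, 6}
Tree: B1–B2, B1–B3, B1–B4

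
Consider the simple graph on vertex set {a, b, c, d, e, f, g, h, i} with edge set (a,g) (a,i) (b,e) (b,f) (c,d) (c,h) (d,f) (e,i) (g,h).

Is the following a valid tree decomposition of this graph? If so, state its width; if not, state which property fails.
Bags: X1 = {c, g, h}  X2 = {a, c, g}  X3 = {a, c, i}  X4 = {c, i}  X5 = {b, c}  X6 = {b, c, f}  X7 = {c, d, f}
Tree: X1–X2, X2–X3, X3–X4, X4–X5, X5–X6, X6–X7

A tree decomposition must satisfy three properties: every vertex lies in some bag; for every edge, both endpoints lie together in some bag; and for every vertex, the bags containing it form a connected subtree. Here vertex e appears in no bag, so the decomposition is invalid.

No — vertex e appears in no bag.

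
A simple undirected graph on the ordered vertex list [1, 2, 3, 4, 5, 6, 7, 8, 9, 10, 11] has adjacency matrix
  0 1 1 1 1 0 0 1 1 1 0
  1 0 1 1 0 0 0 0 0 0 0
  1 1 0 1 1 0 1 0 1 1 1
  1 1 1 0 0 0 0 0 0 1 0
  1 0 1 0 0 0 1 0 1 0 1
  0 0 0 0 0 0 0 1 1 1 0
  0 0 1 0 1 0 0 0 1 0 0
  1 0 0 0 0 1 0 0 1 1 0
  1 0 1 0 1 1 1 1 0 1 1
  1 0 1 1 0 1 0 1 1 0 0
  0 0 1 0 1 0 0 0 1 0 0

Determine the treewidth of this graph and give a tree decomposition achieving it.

Each bag holds 4 vertices, so the decomposition has width 3, which upper-bounds the treewidth. On the other hand G contains the 4-clique {1, 8, 9, 10}. A clique must lie in a single bag of any decomposition, so no decomposition can have width below 3. Therefore the treewidth is 3.

Treewidth 3.
Bags: B1 = {1, 3, 9, 10}  B2 = {1, 3, 5, 9}  B3 = {3, 5, 9, 11}  B4 = {1, 8, 9, 10}  B5 = {6, 8, 9, 10}  B6 = {1, 3, 4, 10}  B7 = {3, 5, 7, 9}  B8 = {1, 2, 3, 4}
Tree: B1–B2, B2–B3, B1–B4, B4–B5, B1–B6, B2–B7, B6–B8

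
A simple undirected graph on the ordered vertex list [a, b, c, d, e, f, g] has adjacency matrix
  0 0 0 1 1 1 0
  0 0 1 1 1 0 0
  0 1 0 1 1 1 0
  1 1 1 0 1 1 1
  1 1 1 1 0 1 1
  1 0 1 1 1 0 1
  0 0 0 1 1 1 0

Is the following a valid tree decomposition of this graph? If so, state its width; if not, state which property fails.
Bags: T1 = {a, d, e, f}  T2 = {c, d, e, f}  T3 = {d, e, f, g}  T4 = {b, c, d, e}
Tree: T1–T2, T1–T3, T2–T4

Checking the three conditions: (i) the bags cover all of {a, b, c, d, e, f, g}; (ii) for each edge, some bag contains both endpoints; (iii) the bags containing any fixed vertex form a subtree. All hold, so the decomposition is valid with width 4 − 1 = 3.

Yes; width 3.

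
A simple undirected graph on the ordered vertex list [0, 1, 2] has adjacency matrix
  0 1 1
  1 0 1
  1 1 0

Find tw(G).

A width-2 tree decomposition is:
Bags: B1 = {0, 1, 2}
Tree: (single bag)
With just one bag of size 3, the width is 3 − 1 = 2, so tw(G) ≤ 2. Conversely, {0, 1, 2} is a clique of size 3, and the vertices of any clique must share a bag in every tree decomposition; so some bag has ≥ 3 vertices and tw(G) ≥ 2. Therefore the treewidth is 2.

2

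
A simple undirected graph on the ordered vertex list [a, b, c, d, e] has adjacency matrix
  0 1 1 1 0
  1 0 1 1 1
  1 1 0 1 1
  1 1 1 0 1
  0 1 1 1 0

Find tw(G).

A width-3 tree decomposition is:
Bags: B1 = {b, c, d, e}  B2 = {a, b, c, d}
Tree: B1–B2
Each bag holds 4 vertices, so the decomposition has width 3, which upper-bounds the treewidth. Conversely, {b, c, d, e} is a clique of size 4, and the vertices of any clique must share a bag in every tree decomposition; so some bag has ≥ 4 vertices and tw(G) ≥ 3. The upper and lower bounds meet at 3, so that is the treewidth.

3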